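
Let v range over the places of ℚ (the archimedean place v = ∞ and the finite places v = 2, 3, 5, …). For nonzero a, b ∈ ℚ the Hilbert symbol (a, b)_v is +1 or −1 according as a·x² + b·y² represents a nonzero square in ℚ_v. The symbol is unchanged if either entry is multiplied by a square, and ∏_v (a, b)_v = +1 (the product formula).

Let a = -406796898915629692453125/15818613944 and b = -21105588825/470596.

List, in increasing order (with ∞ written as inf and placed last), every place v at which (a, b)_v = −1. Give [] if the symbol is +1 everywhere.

(a, b) ≡ (-16422, -17) mod (ℚ^×)²; places V = {2, 3, 5, 7, 17, 23, 29, ∞}.
(a,b)_∞: sgn(-16422)=−, sgn(-17)=−, so -1.
(a,b)_23: α=1, u≡17; β=0, v≡9 (mod 23); (17|23)=-1, (9|23)=+1; sign (−1)^0·-1^0·+1^1 = +1.
(a,b)_2: α=-3, β=-2; u≡5, v≡7 (mod 8); ε(u)ε(v)=0·1, αω(v)=-3·0, βω(u)=-2·1; sum ≡ 0  ⇒  +1.
(a,b)_7: α=-11, u≡5; β=-6, v≡2 (mod 7); (5|7)=-1, (2|7)=+1; sign (−1)^0·-1^-6·+1^-11 = +1.
(a,b)_29: α=4, u≡15; β=2, v≡15 (mod 29); (15|29)=-1, (15|29)=-1; sign (−1)^0·-1^2·-1^4 = +1.
(a,b)_17: α=1, u≡12; β=1, v≡16 (mod 17); (12|17)=-1, (16|17)=+1; sign (−1)^0·-1^1·+1^1 = -1.
(a,b)_3: α=23, u≡1; β=10, v≡1 (mod 3); (1|3)=+1, (1|3)=+1; sign (−1)^0·+1^10·+1^23 = +1.
(a,b)_5: α=6, u≡2; β=2, v≡2 (mod 5); (2|5)=-1, (2|5)=-1; sign (−1)^0·-1^2·-1^6 = +1.
|Ram(-16422, -17)| = 2, even; anisotropic at {17, ∞}.

[17, inf]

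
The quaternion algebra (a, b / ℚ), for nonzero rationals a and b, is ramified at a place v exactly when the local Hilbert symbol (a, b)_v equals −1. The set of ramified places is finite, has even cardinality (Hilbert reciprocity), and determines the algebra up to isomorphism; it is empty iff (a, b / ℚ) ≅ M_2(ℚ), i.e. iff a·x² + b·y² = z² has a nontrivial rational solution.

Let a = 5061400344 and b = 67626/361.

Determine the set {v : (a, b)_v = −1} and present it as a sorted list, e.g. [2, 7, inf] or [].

[3, 7]

Mod squares: a ≡ 6006, b ≡ 26. Check v ∈ {∞, 2, 3, 7, 11, 13, 17, 19}.
v=7: a=7^1·(≡4), b=7^0·(≡5) mod 7; (4|7)=+1, (5|7)=-1; (−1)^{1·0·3}·(+1)^0·(-1)^1 = -1.
v=13: a=13^1·(≡6), b=13^1·(≡8) mod 13; (6|13)=-1, (8|13)=-1; (−1)^{1·1·6}·(-1)^1·(-1)^1 = +1.
v=19: a=19^0·(≡15), b=19^-2·(≡5) mod 19; (15|19)=-1, (5|19)=+1; (−1)^{0·-2·9}·(-1)^-2·(+1)^0 = +1.
v=11: a=11^1·(≡10), b=11^0·(≡1) mod 11; (10|11)=-1, (1|11)=+1; (−1)^{1·0·5}·(-1)^0·(+1)^1 = +1.
v=2: v_2(a)=3, v_2(b)=1; units ≡ 3, 5 (mod 8); ε·ε+αω+βω = 1·0+3·1+1·1 ≡ 0  ⇒  (a,b)_2 = +1.
v=∞: 6006 > 0 and 26 > 0  ⇒  (a,b)_∞ = +1.
v=3: a=3^7·(≡1), b=3^2·(≡2) mod 3; (1|3)=+1, (2|3)=-1; (−1)^{7·2·1}·(+1)^2·(-1)^7 = -1.
v=17: a=17^2·(≡11), b=17^2·(≡16) mod 17; (11|17)=-1, (16|17)=+1; (−1)^{2·2·8}·(-1)^2·(+1)^2 = +1.
Ram(6006, 26) = {3, 7}; no ℚ_3-point on the conic.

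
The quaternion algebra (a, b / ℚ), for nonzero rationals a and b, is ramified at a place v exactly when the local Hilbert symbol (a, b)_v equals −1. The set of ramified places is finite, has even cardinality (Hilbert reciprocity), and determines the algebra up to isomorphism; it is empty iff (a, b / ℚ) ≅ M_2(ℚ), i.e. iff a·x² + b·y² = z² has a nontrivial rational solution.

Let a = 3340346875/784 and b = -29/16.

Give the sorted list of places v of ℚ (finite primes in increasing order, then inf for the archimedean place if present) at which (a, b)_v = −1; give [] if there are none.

[2, 41]

Mod squares: a ≡ 6355, b ≡ -29. Check v ∈ {∞, 2, 5, 7, 29, 31, 41}.
v=29: a=29^2·(≡6), b=29^1·(≡9) mod 29; (6|29)=+1, (9|29)=+1; (−1)^{2·1·14}·(+1)^1·(+1)^2 = +1.
v=5: a=5^5·(≡4), b=5^0·(≡1) mod 5; (4|5)=+1, (1|5)=+1; (−1)^{5·0·2}·(+1)^0·(+1)^5 = +1.
v=∞: 6355 > 0 and -29 < 0  ⇒  (a,b)_∞ = +1.
v=7: a=7^-2·(≡6), b=7^0·(≡3) mod 7; (6|7)=-1, (3|7)=-1; (−1)^{-2·0·3}·(-1)^0·(-1)^-2 = +1.
v=2: v_2(a)=-4, v_2(b)=-4; units ≡ 3, 3 (mod 8); ε·ε+αω+βω = 1·1+-4·1+-4·1 ≡ 1  ⇒  (a,b)_2 = -1.
v=41: a=41^1·(≡32), b=41^0·(≡11) mod 41; (32|41)=+1, (11|41)=-1; (−1)^{1·0·20}·(+1)^0·(-1)^1 = -1.
v=31: a=31^1·(≡25), b=31^0·(≡4) mod 31; (25|31)=+1, (4|31)=+1; (−1)^{1·0·15}·(+1)^0·(+1)^1 = +1.
Ram(6355, -29) = {2, 41}; no ℚ_2-point on the conic.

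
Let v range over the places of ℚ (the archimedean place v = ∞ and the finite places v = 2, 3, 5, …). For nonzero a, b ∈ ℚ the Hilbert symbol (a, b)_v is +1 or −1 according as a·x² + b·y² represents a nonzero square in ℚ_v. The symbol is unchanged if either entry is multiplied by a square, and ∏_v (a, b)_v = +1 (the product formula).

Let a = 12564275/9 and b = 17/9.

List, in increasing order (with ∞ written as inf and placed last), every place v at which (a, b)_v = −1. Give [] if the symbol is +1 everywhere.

[17, 37]

(a, b) ≡ (1739, 17) mod (ℚ^×)²; places V = {2, 3, 5, 17, 37, 47, ∞}.
(a,b)_3: α=-2, u≡2; β=-2, v≡2 (mod 3); (2|3)=-1, (2|3)=-1; sign (−1)^0·-1^-2·-1^-2 = +1.
(a,b)_37: α=1, u≡7; β=0, v≡6 (mod 37); (7|37)=+1, (6|37)=-1; sign (−1)^0·+1^0·-1^1 = -1.
(a,b)_2: α=0, β=0; u≡3, v≡1 (mod 8); ε(u)ε(v)=1·0, αω(v)=0·0, βω(u)=0·1; sum ≡ 0  ⇒  +1.
(a,b)_47: α=1, u≡4; β=0, v≡28 (mod 47); (4|47)=+1, (28|47)=+1; sign (−1)^0·+1^0·+1^1 = +1.
(a,b)_5: α=2, u≡4; β=0, v≡3 (mod 5); (4|5)=+1, (3|5)=-1; sign (−1)^0·+1^0·-1^2 = +1.
(a,b)_17: α=2, u≡12; β=1, v≡2 (mod 17); (12|17)=-1, (2|17)=+1; sign (−1)^0·-1^1·+1^2 = -1.
(a,b)_∞: sgn(1739)=+, sgn(17)=+, so +1.
|Ram(1739, 17)| = 2, even; anisotropic at {17, 37}.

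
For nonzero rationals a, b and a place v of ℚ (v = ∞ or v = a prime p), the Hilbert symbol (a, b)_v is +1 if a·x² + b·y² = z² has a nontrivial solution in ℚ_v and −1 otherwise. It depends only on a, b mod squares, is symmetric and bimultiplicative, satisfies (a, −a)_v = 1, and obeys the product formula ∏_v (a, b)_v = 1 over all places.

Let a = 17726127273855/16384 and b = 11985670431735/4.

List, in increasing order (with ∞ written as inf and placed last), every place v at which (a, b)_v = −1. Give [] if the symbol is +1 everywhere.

Mod squares: a ≡ 95095, b ≡ 15. Check v ∈ {∞, 2, 3, 5, 7, 11, 13, 19, 37, 41, 47}.
v=47: a=47^0·(≡6), b=47^2·(≡20) mod 47; (6|47)=+1, (20|47)=-1; (−1)^{0·2·23}·(+1)^2·(-1)^0 = +1.
v=11: a=11^1·(≡8), b=11^2·(≡3) mod 11; (8|11)=-1, (3|11)=+1; (−1)^{1·2·5}·(-1)^2·(+1)^1 = +1.
v=41: a=41^2·(≡16), b=41^0·(≡13) mod 41; (16|41)=+1, (13|41)=-1; (−1)^{2·0·20}·(+1)^0·(-1)^2 = +1.
v=3: a=3^4·(≡1), b=3^1·(≡2) mod 3; (1|3)=+1, (2|3)=-1; (−1)^{4·1·1}·(+1)^1·(-1)^4 = +1.
v=37: a=37^2·(≡31), b=37^0·(≡5) mod 37; (31|37)=-1, (5|37)=-1; (−1)^{2·0·18}·(-1)^0·(-1)^2 = +1.
v=19: a=19^1·(≡3), b=19^2·(≡10) mod 19; (3|19)=-1, (10|19)=-1; (−1)^{1·2·9}·(-1)^2·(-1)^1 = -1.
v=∞: 95095 > 0 and 15 > 0  ⇒  (a,b)_∞ = +1.
v=13: a=13^1·(≡4), b=13^2·(≡8) mod 13; (4|13)=+1, (8|13)=-1; (−1)^{1·2·6}·(+1)^2·(-1)^1 = -1.
v=5: a=5^1·(≡4), b=5^1·(≡3) mod 5; (4|5)=+1, (3|5)=-1; (−1)^{1·1·2}·(+1)^1·(-1)^1 = -1.
v=2: v_2(a)=-14, v_2(b)=-2; units ≡ 7, 7 (mod 8); ε·ε+αω+βω = 1·1+-14·0+-2·0 ≡ 1  ⇒  (a,b)_2 = -1.
v=7: a=7^1·(≡6), b=7^2·(≡1) mod 7; (6|7)=-1, (1|7)=+1; (−1)^{1·2·3}·(-1)^2·(+1)^1 = +1.
|Ram(95095, 15)| = 4, even; anisotropic at {2, 5, 13, 19}.

[2, 5, 13, 19]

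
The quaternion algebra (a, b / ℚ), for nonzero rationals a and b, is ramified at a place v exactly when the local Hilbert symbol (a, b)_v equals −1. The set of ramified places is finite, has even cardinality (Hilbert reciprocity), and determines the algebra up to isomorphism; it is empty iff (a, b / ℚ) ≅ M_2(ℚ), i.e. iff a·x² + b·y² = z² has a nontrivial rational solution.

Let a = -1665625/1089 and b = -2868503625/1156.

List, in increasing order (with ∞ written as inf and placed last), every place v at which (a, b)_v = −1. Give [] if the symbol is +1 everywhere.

Mod squares: a ≡ -2665, b ≡ -1416545. Check v ∈ {∞, 2, 3, 5, 11, 13, 17, 19, 31, 37, 41}.
v=11: a=11^-2·(≡8), b=11^0·(≡2) mod 11; (8|11)=-1, (2|11)=-1; (−1)^{-2·0·5}·(-1)^0·(-1)^-2 = +1.
v=17: a=17^0·(≡1), b=17^-2·(≡7) mod 17; (1|17)=+1, (7|17)=-1; (−1)^{0·-2·8}·(+1)^-2·(-1)^0 = +1.
v=5: a=5^5·(≡3), b=5^3·(≡1) mod 5; (3|5)=-1, (1|5)=+1; (−1)^{5·3·2}·(-1)^3·(+1)^5 = -1.
v=3: a=3^-2·(≡2), b=3^4·(≡1) mod 3; (2|3)=-1, (1|3)=+1; (−1)^{-2·4·1}·(-1)^4·(+1)^-2 = +1.
v=2: v_2(a)=0, v_2(b)=-2; units ≡ 7, 7 (mod 8); ε·ε+αω+βω = 1·1+0·0+-2·0 ≡ 1  ⇒  (a,b)_2 = -1.
v=∞: -2665 < 0 and -1416545 < 0  ⇒  (a,b)_∞ = -1.
v=19: a=19^0·(≡8), b=19^1·(≡9) mod 19; (8|19)=-1, (9|19)=+1; (−1)^{0·1·9}·(-1)^1·(+1)^0 = -1.
v=37: a=37^0·(≡28), b=37^1·(≡30) mod 37; (28|37)=+1, (30|37)=+1; (−1)^{0·1·18}·(+1)^1·(+1)^0 = +1.
v=41: a=41^1·(≡27), b=41^0·(≡10) mod 41; (27|41)=-1, (10|41)=+1; (−1)^{1·0·20}·(-1)^0·(+1)^1 = +1.
v=13: a=13^1·(≡12), b=13^1·(≡3) mod 13; (12|13)=+1, (3|13)=+1; (−1)^{1·1·6}·(+1)^1·(+1)^1 = +1.
v=31: a=31^0·(≡9), b=31^1·(≡23) mod 31; (9|31)=+1, (23|31)=-1; (−1)^{0·1·15}·(+1)^1·(-1)^0 = +1.
Ram(-2665, -1416545) = {2, 5, 19, ∞}; no ℚ_2-point on the conic.

[2, 5, 19, inf]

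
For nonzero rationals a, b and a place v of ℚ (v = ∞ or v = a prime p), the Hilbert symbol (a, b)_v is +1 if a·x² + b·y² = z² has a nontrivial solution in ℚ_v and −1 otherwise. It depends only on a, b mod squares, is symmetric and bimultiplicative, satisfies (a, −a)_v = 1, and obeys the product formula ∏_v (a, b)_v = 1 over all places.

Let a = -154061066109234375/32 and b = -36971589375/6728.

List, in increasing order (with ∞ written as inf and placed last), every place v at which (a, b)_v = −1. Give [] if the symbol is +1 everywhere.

(a, b) ≡ (-12558, -14) mod (ℚ^×)²; places V = {2, 3, 5, 7, 13, 17, 19, 23, 29, 37, ∞}.
(a,b)_13: α=1, u≡3; β=0, v≡1 (mod 13); (3|13)=+1, (1|13)=+1; sign (−1)^0·+1^0·+1^1 = +1.
(a,b)_3: α=5, u≡2; β=4, v≡1 (mod 3); (2|3)=-1, (1|3)=+1; sign (−1)^0·-1^4·+1^5 = +1.
(a,b)_23: α=1, u≡3; β=0, v≡18 (mod 23); (3|23)=+1, (18|23)=+1; sign (−1)^0·+1^0·+1^1 = +1.
(a,b)_∞: sgn(-12558)=−, sgn(-14)=−, so -1.
(a,b)_7: α=3, u≡6; β=1, v≡6 (mod 7); (6|7)=-1, (6|7)=-1; sign (−1)^1·-1^1·-1^3 = -1.
(a,b)_17: α=2, u≡7; β=2, v≡10 (mod 17); (7|17)=-1, (10|17)=-1; sign (−1)^0·-1^2·-1^2 = +1.
(a,b)_37: α=2, u≡29; β=0, v≡14 (mod 37); (29|37)=-1, (14|37)=-1; sign (−1)^0·-1^0·-1^2 = +1.
(a,b)_29: α=0, u≡24; β=-2, v≡10 (mod 29); (24|29)=+1, (10|29)=-1; sign (−1)^0·+1^-2·-1^0 = +1.
(a,b)_2: α=-5, β=-3; u≡1, v≡1 (mod 8); ε(u)ε(v)=0·0, αω(v)=-5·0, βω(u)=-3·0; sum ≡ 0  ⇒  +1.
(a,b)_5: α=6, u≡2; β=4, v≡4 (mod 5); (2|5)=-1, (4|5)=+1; sign (−1)^0·-1^4·+1^6 = +1.
(a,b)_19: α=0, u≡11; β=2, v≡7 (mod 19); (11|19)=+1, (7|19)=+1; sign (−1)^0·+1^2·+1^0 = +1.
Ram(-12558, -14) = {7, ∞}; no ℚ_7-point on the conic.

[7, inf]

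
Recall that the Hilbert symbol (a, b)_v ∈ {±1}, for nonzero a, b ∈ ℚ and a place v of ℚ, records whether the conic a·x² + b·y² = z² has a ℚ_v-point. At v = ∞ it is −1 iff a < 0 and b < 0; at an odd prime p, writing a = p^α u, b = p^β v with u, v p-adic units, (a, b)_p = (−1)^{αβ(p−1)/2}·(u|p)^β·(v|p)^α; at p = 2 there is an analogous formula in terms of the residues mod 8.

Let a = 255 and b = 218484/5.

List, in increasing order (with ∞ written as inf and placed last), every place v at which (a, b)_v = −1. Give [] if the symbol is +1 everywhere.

[7, 17]

(a, b) ≡ (255, 105) mod (ℚ^×)²; places V = {2, 3, 5, 7, 17, ∞}.
(a,b)_∞: sgn(255)=+, sgn(105)=+, so +1.
(a,b)_2: α=0, β=2; u≡7, v≡1 (mod 8); ε(u)ε(v)=1·0, αω(v)=0·0, βω(u)=2·0; sum ≡ 0  ⇒  +1.
(a,b)_7: α=0, u≡3; β=1, v≡4 (mod 7); (3|7)=-1, (4|7)=+1; sign (−1)^0·-1^1·+1^0 = -1.
(a,b)_3: α=1, u≡1; β=3, v≡2 (mod 3); (1|3)=+1, (2|3)=-1; sign (−1)^1·+1^3·-1^1 = +1.
(a,b)_5: α=1, u≡1; β=-1, v≡4 (mod 5); (1|5)=+1, (4|5)=+1; sign (−1)^0·+1^-1·+1^1 = +1.
(a,b)_17: α=1, u≡15; β=2, v≡5 (mod 17); (15|17)=+1, (5|17)=-1; sign (−1)^0·+1^2·-1^1 = -1.
(255, 105 / ℚ) ramifies at {7, 17}: a division algebra.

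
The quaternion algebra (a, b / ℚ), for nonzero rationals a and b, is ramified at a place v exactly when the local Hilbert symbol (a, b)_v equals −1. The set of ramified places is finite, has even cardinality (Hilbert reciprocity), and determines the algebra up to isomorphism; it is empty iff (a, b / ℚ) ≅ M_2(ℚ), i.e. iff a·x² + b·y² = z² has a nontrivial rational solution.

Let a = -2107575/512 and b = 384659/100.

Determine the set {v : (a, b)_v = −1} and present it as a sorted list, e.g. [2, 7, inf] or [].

[2, 11, 17, 29]

Mod squares: a ≡ -18734, b ≡ 11. Check v ∈ {∞, 2, 3, 5, 11, 17, 19, 29}.
v=2: v_2(a)=-9, v_2(b)=-2; units ≡ 1, 3 (mod 8); ε·ε+αω+βω = 0·1+-9·1+-2·0 ≡ 1  ⇒  (a,b)_2 = -1.
v=19: a=19^1·(≡3), b=19^0·(≡16) mod 19; (3|19)=-1, (16|19)=+1; (−1)^{1·0·9}·(-1)^0·(+1)^1 = +1.
v=3: a=3^2·(≡1), b=3^0·(≡2) mod 3; (1|3)=+1, (2|3)=-1; (−1)^{2·0·1}·(+1)^0·(-1)^2 = +1.
v=11: a=11^0·(≡6), b=11^3·(≡3) mod 11; (6|11)=-1, (3|11)=+1; (−1)^{0·3·5}·(-1)^3·(+1)^0 = -1.
v=∞: -18734 < 0 and 11 > 0  ⇒  (a,b)_∞ = +1.
v=29: a=29^1·(≡3), b=29^0·(≡27) mod 29; (3|29)=-1, (27|29)=-1; (−1)^{1·0·14}·(-1)^0·(-1)^1 = -1.
v=5: a=5^2·(≡1), b=5^-2·(≡1) mod 5; (1|5)=+1, (1|5)=+1; (−1)^{2·-2·2}·(+1)^-2·(+1)^2 = +1.
v=17: a=17^1·(≡3), b=17^2·(≡6) mod 17; (3|17)=-1, (6|17)=-1; (−1)^{1·2·8}·(-1)^2·(-1)^1 = -1.
|Ram(-18734, 11)| = 4, even; anisotropic at {2, 11, 17, 29}.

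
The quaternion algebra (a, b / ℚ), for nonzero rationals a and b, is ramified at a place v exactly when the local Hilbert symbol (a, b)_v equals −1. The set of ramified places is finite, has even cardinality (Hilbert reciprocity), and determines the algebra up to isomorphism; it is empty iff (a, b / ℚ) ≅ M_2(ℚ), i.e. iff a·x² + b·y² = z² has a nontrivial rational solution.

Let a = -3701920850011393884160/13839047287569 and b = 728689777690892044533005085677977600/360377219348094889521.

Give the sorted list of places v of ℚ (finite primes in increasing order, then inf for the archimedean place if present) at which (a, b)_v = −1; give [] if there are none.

[11, 13]

(a, b) ≡ (-40885, 814) mod (ℚ^×)²; places V = {2, 3, 5, 7, 11, 13, 17, 19, 37, ∞}.
(a,b)_37: α=3, u≡20; β=5, v≡8 (mod 37); (20|37)=-1, (8|37)=-1; sign (−1)^0·-1^5·-1^3 = +1.
(a,b)_2: α=22, β=37; u≡3, v≡7 (mod 8); ε(u)ε(v)=1·1, αω(v)=22·0, βω(u)=37·1; sum ≡ 0  ⇒  +1.
(a,b)_∞: sgn(-40885)=−, sgn(814)=+, so +1.
(a,b)_7: α=-2, u≡1; β=-4, v≡1 (mod 7); (1|7)=+1, (1|7)=+1; sign (−1)^0·+1^-4·+1^-2 = +1.
(a,b)_5: α=1, u≡2; β=2, v≡4 (mod 5); (2|5)=-1, (4|5)=+1; sign (−1)^0·-1^2·+1^1 = +1.
(a,b)_19: α=4, u≡13; β=6, v≡11 (mod 19); (13|19)=-1, (11|19)=+1; sign (−1)^0·-1^6·+1^4 = +1.
(a,b)_11: α=2, u≡8; β=3, v≡7 (mod 11); (8|11)=-1, (7|11)=-1; sign (−1)^0·-1^3·-1^2 = -1.
(a,b)_3: α=-24, u≡2; β=-36, v≡1 (mod 3); (2|3)=-1, (1|3)=+1; sign (−1)^0·-1^-36·+1^-24 = +1.
(a,b)_13: α=1, u≡1; β=2, v≡6 (mod 13); (1|13)=+1, (6|13)=-1; sign (−1)^0·+1^2·-1^1 = -1.
(a,b)_17: α=1, u≡1; β=2, v≡15 (mod 17); (1|17)=+1, (15|17)=+1; sign (−1)^0·+1^2·+1^1 = +1.
(-40885, 814 / ℚ) ramifies at {11, 13}: a division algebra.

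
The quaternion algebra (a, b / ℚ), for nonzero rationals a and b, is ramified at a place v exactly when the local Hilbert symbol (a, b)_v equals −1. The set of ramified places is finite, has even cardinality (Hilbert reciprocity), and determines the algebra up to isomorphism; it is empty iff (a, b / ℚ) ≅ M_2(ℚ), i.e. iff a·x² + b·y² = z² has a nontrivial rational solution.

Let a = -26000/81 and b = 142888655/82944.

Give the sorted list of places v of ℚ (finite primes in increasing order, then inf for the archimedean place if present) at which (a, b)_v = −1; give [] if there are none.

[2, 5, 7, 17]

Mod squares: a ≡ -65, b ≡ 17255. Check v ∈ {∞, 2, 3, 5, 7, 13, 17, 29}.
v=2: v_2(a)=4, v_2(b)=-10; units ≡ 7, 7 (mod 8); ε·ε+αω+βω = 1·1+4·0+-10·0 ≡ 1  ⇒  (a,b)_2 = -1.
v=17: a=17^0·(≡6), b=17^1·(≡7) mod 17; (6|17)=-1, (7|17)=-1; (−1)^{0·1·8}·(-1)^1·(-1)^0 = -1.
v=∞: -65 < 0 and 17255 > 0  ⇒  (a,b)_∞ = +1.
v=3: a=3^-4·(≡1), b=3^-4·(≡2) mod 3; (1|3)=+1, (2|3)=-1; (−1)^{-4·-4·1}·(+1)^-4·(-1)^-4 = +1.
v=5: a=5^3·(≡2), b=5^1·(≡4) mod 5; (2|5)=-1, (4|5)=+1; (−1)^{3·1·2}·(-1)^1·(+1)^3 = -1.
v=7: a=7^0·(≡3), b=7^3·(≡1) mod 7; (3|7)=-1, (1|7)=+1; (−1)^{0·3·3}·(-1)^3·(+1)^0 = -1.
v=29: a=29^0·(≡22), b=29^1·(≡2) mod 29; (22|29)=+1, (2|29)=-1; (−1)^{0·1·14}·(+1)^1·(-1)^0 = +1.
v=13: a=13^1·(≡5), b=13^2·(≡10) mod 13; (5|13)=-1, (10|13)=+1; (−1)^{1·2·6}·(-1)^2·(+1)^1 = +1.
|Ram(-65, 17255)| = 4, even; anisotropic at {2, 5, 7, 17}.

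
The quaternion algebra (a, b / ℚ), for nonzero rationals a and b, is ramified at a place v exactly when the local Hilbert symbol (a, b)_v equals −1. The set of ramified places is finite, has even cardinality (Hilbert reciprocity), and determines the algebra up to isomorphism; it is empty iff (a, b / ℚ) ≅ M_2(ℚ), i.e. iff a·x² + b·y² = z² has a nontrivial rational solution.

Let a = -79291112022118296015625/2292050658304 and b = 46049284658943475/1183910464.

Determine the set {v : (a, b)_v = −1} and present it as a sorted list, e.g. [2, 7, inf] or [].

Mod squares: a ≡ -145, b ≡ 19. Check v ∈ {∞, 2, 5, 7, 11, 13, 17, 19, 23, 29, 41}.
v=13: a=13^4·(≡8), b=13^4·(≡5) mod 13; (8|13)=-1, (5|13)=-1; (−1)^{4·4·6}·(-1)^4·(-1)^4 = +1.
v=23: a=23^-2·(≡18), b=23^-2·(≡22) mod 23; (18|23)=+1, (22|23)=-1; (−1)^{-2·-2·11}·(+1)^-2·(-1)^-2 = +1.
v=17: a=17^-2·(≡8), b=17^-2·(≡13) mod 17; (8|17)=+1, (13|17)=+1; (−1)^{-2·-2·8}·(+1)^-2·(+1)^-2 = +1.
v=19: a=19^2·(≡5), b=19^1·(≡17) mod 19; (5|19)=+1, (17|19)=+1; (−1)^{2·1·9}·(+1)^1·(+1)^2 = +1.
v=∞: -145 < 0 and 19 > 0  ⇒  (a,b)_∞ = +1.
v=7: a=7^4·(≡1), b=7^4·(≡3) mod 7; (1|7)=+1, (3|7)=-1; (−1)^{4·4·3}·(+1)^4·(-1)^4 = +1.
v=5: a=5^7·(≡4), b=5^2·(≡1) mod 5; (4|5)=+1, (1|5)=+1; (−1)^{7·2·2}·(+1)^2·(+1)^7 = +1.
v=2: v_2(a)=-10, v_2(b)=-6; units ≡ 7, 3 (mod 8); ε·ε+αω+βω = 1·1+-10·1+-6·0 ≡ 1  ⇒  (a,b)_2 = -1.
v=11: a=11^-4·(≡1), b=11^-2·(≡6) mod 11; (1|11)=+1, (6|11)=-1; (−1)^{-4·-2·5}·(+1)^-2·(-1)^-4 = +1.
v=29: a=29^3·(≡25), b=29^2·(≡17) mod 29; (25|29)=+1, (17|29)=-1; (−1)^{3·2·14}·(+1)^2·(-1)^3 = -1.
v=41: a=41^2·(≡11), b=41^2·(≡29) mod 41; (11|41)=-1, (29|41)=-1; (−1)^{2·2·20}·(-1)^2·(-1)^2 = +1.
Ram(-145, 19) = {2, 29}; no ℚ_2-point on the conic.

[2, 29]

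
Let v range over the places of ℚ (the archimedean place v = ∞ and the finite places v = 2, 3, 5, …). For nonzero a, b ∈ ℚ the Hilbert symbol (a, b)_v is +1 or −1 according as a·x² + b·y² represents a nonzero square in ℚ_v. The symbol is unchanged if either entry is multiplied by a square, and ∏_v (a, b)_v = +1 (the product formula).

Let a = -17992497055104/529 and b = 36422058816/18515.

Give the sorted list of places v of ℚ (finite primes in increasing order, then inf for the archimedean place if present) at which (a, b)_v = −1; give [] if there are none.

Mod squares: a ≡ -374, b ≡ 1616615. Check v ∈ {∞, 2, 3, 5, 7, 11, 13, 17, 19, 23, 37}.
v=5: a=5^0·(≡4), b=5^-1·(≡2) mod 5; (4|5)=+1, (2|5)=-1; (−1)^{0·-1·2}·(+1)^-1·(-1)^0 = +1.
v=∞: -374 < 0 and 1616615 > 0  ⇒  (a,b)_∞ = +1.
v=7: a=7^0·(≡4), b=7^-1·(≡4) mod 7; (4|7)=+1, (4|7)=+1; (−1)^{0·-1·3}·(+1)^-1·(+1)^0 = +1.
v=37: a=37^2·(≡7), b=37^2·(≡33) mod 37; (7|37)=+1, (33|37)=+1; (−1)^{2·2·18}·(+1)^2·(+1)^2 = +1.
v=2: v_2(a)=7, v_2(b)=6; units ≡ 5, 7 (mod 8); ε·ε+αω+βω = 0·1+7·0+6·1 ≡ 0  ⇒  (a,b)_2 = +1.
v=13: a=13^2·(≡10), b=13^1·(≡4) mod 13; (10|13)=+1, (4|13)=+1; (−1)^{2·1·6}·(+1)^1·(+1)^2 = +1.
v=19: a=19^2·(≡5), b=19^1·(≡12) mod 19; (5|19)=+1, (12|19)=-1; (−1)^{2·1·9}·(+1)^1·(-1)^2 = +1.
v=17: a=17^1·(≡7), b=17^1·(≡10) mod 17; (7|17)=-1, (10|17)=-1; (−1)^{1·1·8}·(-1)^1·(-1)^1 = +1.
v=11: a=11^1·(≡6), b=11^1·(≡3) mod 11; (6|11)=-1, (3|11)=+1; (−1)^{1·1·5}·(-1)^1·(+1)^1 = +1.
v=23: a=23^-2·(≡7), b=23^-2·(≡5) mod 23; (7|23)=-1, (5|23)=-1; (−1)^{-2·-2·11}·(-1)^-2·(-1)^-2 = +1.
v=3: a=3^2·(≡1), b=3^2·(≡2) mod 3; (1|3)=+1, (2|3)=-1; (−1)^{2·2·1}·(+1)^2·(-1)^2 = +1.
Every local symbol is +1, so the conic -374·x² + 1616615·y² = z² has ℚ_v-points for all v and hence a ℚ-point; (a, b / ℚ) ≅ M_2(ℚ).

[]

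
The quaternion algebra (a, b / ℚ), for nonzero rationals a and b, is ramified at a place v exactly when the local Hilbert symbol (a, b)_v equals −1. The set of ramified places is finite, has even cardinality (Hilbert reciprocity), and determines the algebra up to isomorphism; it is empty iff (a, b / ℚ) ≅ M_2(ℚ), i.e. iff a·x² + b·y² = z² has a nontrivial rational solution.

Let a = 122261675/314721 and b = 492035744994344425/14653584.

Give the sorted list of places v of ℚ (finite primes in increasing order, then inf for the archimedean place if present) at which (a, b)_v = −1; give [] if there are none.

[19, 23]

(a, b) ≡ (13547, 217) mod (ℚ^×)²; places V = {2, 3, 5, 7, 11, 17, 19, 23, 29, 31, 37, ∞}.
(a,b)_2: α=0, β=-4; u≡3, v≡1 (mod 8); ε(u)ε(v)=1·0, αω(v)=0·0, βω(u)=-4·1; sum ≡ 0  ⇒  +1.
(a,b)_23: α=1, u≡22; β=2, v≡10 (mod 23); (22|23)=-1, (10|23)=-1; sign (−1)^0·-1^2·-1^1 = -1.
(a,b)_31: α=1, u≡22; β=3, v≡18 (mod 31); (22|31)=-1, (18|31)=+1; sign (−1)^1·-1^3·+1^1 = +1.
(a,b)_17: α=-2, u≡4; β=0, v≡15 (mod 17); (4|17)=+1, (15|17)=+1; sign (−1)^0·+1^0·+1^-2 = +1.
(a,b)_5: α=2, u≡2; β=2, v≡3 (mod 5); (2|5)=-1, (3|5)=-1; sign (−1)^0·-1^2·-1^2 = +1.
(a,b)_∞: sgn(13547)=+, sgn(217)=+, so +1.
(a,b)_19: α=3, u≡12; β=4, v≡10 (mod 19); (12|19)=-1, (10|19)=-1; sign (−1)^0·-1^4·-1^3 = -1.
(a,b)_7: α=0, u≡4; β=1, v≡5 (mod 7); (4|7)=+1, (5|7)=-1; sign (−1)^0·+1^1·-1^0 = +1.
(a,b)_29: α=0, u≡13; β=-2, v≡17 (mod 29); (13|29)=+1, (17|29)=-1; sign (−1)^0·+1^-2·-1^0 = +1.
(a,b)_37: α=0, u≡15; β=2, v≡31 (mod 37); (15|37)=-1, (31|37)=-1; sign (−1)^0·-1^2·-1^0 = +1.
(a,b)_3: α=-2, u≡2; β=-2, v≡1 (mod 3); (2|3)=-1, (1|3)=+1; sign (−1)^0·-1^-2·+1^-2 = +1.
(a,b)_11: α=-2, u≡6; β=-2, v≡10 (mod 11); (6|11)=-1, (10|11)=-1; sign (−1)^0·-1^-2·-1^-2 = +1.
(13547, 217 / ℚ) ramifies at {19, 23}: a division algebra.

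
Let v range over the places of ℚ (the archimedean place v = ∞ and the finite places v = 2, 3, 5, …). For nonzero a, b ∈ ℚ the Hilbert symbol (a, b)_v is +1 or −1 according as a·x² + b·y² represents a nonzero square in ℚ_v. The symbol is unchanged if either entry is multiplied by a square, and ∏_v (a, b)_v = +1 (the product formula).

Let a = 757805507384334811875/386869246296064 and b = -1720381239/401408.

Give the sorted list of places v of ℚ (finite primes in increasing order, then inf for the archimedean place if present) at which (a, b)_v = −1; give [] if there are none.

[2, 29]

Mod squares: a ≡ 11, b ≡ -1102. Check v ∈ {∞, 2, 3, 5, 7, 11, 19, 29, 31}.
v=7: a=7^-8·(≡1), b=7^-2·(≡2) mod 7; (1|7)=+1, (2|7)=+1; (−1)^{-8·-2·3}·(+1)^-2·(+1)^-8 = +1.
v=5: a=5^4·(≡1), b=5^0·(≡2) mod 5; (1|5)=+1, (2|5)=-1; (−1)^{4·0·2}·(+1)^0·(-1)^4 = +1.
v=29: a=29^2·(≡12), b=29^1·(≡25) mod 29; (12|29)=-1, (25|29)=+1; (−1)^{2·1·14}·(-1)^1·(+1)^2 = -1.
v=2: v_2(a)=-26, v_2(b)=-13; units ≡ 3, 1 (mod 8); ε·ε+αω+βω = 1·0+-26·0+-13·1 ≡ 1  ⇒  (a,b)_2 = -1.
v=∞: 11 > 0 and -1102 < 0  ⇒  (a,b)_∞ = +1.
v=19: a=19^4·(≡4), b=19^3·(≡8) mod 19; (4|19)=+1, (8|19)=-1; (−1)^{4·3·9}·(+1)^3·(-1)^4 = +1.
v=11: a=11^3·(≡1), b=11^0·(≡4) mod 11; (1|11)=+1, (4|11)=+1; (−1)^{3·0·5}·(+1)^0·(+1)^3 = +1.
v=3: a=3^2·(≡2), b=3^2·(≡2) mod 3; (2|3)=-1, (2|3)=-1; (−1)^{2·2·1}·(-1)^2·(-1)^2 = +1.
v=31: a=31^4·(≡23), b=31^2·(≡1) mod 31; (23|31)=-1, (1|31)=+1; (−1)^{4·2·15}·(-1)^2·(+1)^4 = +1.
|Ram(11, -1102)| = 2, even; anisotropic at {2, 29}.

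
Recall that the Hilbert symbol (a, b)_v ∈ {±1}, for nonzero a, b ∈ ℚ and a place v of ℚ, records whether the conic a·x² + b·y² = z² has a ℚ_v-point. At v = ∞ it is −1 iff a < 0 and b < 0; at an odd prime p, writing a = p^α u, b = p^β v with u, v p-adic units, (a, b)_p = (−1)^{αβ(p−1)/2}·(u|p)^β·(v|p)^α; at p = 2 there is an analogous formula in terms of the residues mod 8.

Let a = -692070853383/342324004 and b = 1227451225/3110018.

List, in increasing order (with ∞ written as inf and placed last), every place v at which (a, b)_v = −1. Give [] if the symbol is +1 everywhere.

[3, 19]

(a, b) ≡ (-6783, 2) mod (ℚ^×)²; places V = {2, 3, 5, 7, 11, 13, 17, 19, 29, 37, 43, ∞}.
(a,b)_2: α=-2, β=-1; u≡1, v≡1 (mod 8); ε(u)ε(v)=0·0, αω(v)=-2·0, βω(u)=-1·0; sum ≡ 0  ⇒  +1.
(a,b)_37: α=2, u≡4; β=0, v≡23 (mod 37); (4|37)=+1, (23|37)=-1; sign (−1)^0·+1^0·-1^2 = +1.
(a,b)_43: α=0, u≡6; β=-2, v≡20 (mod 43); (6|43)=+1, (20|43)=-1; sign (−1)^0·+1^-2·-1^0 = +1.
(a,b)_7: α=3, u≡4; β=4, v≡4 (mod 7); (4|7)=+1, (4|7)=+1; sign (−1)^0·+1^4·+1^3 = +1.
(a,b)_∞: sgn(-6783)=−, sgn(2)=+, so +1.
(a,b)_13: α=2, u≡3; β=2, v≡8 (mod 13); (3|13)=+1, (8|13)=-1; sign (−1)^0·+1^2·-1^2 = +1.
(a,b)_3: α=3, u≡1; β=0, v≡2 (mod 3); (1|3)=+1, (2|3)=-1; sign (−1)^0·+1^0·-1^3 = -1.
(a,b)_19: α=1, u≡17; β=0, v≡13 (mod 19); (17|19)=+1, (13|19)=-1; sign (−1)^0·+1^0·-1^1 = -1.
(a,b)_11: α=-2, u≡3; β=2, v≡8 (mod 11); (3|11)=+1, (8|11)=-1; sign (−1)^0·+1^2·-1^-2 = +1.
(a,b)_29: α=-4, u≡2; β=-2, v≡18 (mod 29); (2|29)=-1, (18|29)=-1; sign (−1)^0·-1^-2·-1^-4 = +1.
(a,b)_17: α=1, u≡15; β=0, v≡1 (mod 17); (15|17)=+1, (1|17)=+1; sign (−1)^0·+1^0·+1^1 = +1.
(a,b)_5: α=0, u≡3; β=2, v≡3 (mod 5); (3|5)=-1, (3|5)=-1; sign (−1)^0·-1^2·-1^0 = +1.
(-6783, 2 / ℚ) ramifies at {3, 19}: a division algebra.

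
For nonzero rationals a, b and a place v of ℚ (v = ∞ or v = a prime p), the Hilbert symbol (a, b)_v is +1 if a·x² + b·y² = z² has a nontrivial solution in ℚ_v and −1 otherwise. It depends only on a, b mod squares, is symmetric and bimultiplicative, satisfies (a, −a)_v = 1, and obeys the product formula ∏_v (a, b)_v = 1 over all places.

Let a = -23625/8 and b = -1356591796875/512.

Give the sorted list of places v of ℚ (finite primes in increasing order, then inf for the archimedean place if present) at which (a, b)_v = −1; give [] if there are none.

[2, 3, 5, inf]

(a, b) ≡ (-210, -70) mod (ℚ^×)²; places V = {2, 3, 5, 7, ∞}.
(a,b)_7: α=1, u≡6; β=3, v≡2 (mod 7); (6|7)=-1, (2|7)=+1; sign (−1)^1·-1^3·+1^1 = +1.
(a,b)_∞: sgn(-210)=−, sgn(-70)=−, so -1.
(a,b)_2: α=-3, β=-9; u≡7, v≡5 (mod 8); ε(u)ε(v)=1·0, αω(v)=-3·1, βω(u)=-9·0; sum ≡ 1  ⇒  -1.
(a,b)_3: α=3, u≡2; β=4, v≡2 (mod 3); (2|3)=-1, (2|3)=-1; sign (−1)^0·-1^4·-1^3 = -1.
(a,b)_5: α=3, u≡2; β=11, v≡1 (mod 5); (2|5)=-1, (1|5)=+1; sign (−1)^0·-1^11·+1^3 = -1.
|Ram(-210, -70)| = 4, even; anisotropic at {2, 3, 5, ∞}.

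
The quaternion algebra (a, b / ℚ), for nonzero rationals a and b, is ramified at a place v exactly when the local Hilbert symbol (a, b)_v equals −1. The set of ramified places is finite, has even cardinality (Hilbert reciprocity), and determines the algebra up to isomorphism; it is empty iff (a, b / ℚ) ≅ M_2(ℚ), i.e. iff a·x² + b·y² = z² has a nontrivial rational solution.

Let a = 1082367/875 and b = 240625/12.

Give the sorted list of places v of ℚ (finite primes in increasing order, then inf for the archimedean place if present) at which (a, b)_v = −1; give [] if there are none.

(a, b) ≡ (5005, 1155) mod (ℚ^×)²; places V = {2, 3, 5, 7, 11, 13, 29, ∞}.
(a,b)_5: α=-3, u≡1; β=5, v≡1 (mod 5); (1|5)=+1, (1|5)=+1; sign (−1)^0·+1^5·+1^-3 = +1.
(a,b)_2: α=0, β=-2; u≡5, v≡3 (mod 8); ε(u)ε(v)=0·1, αω(v)=0·1, βω(u)=-2·1; sum ≡ 0  ⇒  +1.
(a,b)_29: α=2, u≡8; β=0, v≡1 (mod 29); (8|29)=-1, (1|29)=+1; sign (−1)^0·-1^0·+1^2 = +1.
(a,b)_11: α=1, u≡4; β=1, v≡7 (mod 11); (4|11)=+1, (7|11)=-1; sign (−1)^1·+1^1·-1^1 = +1.
(a,b)_13: α=1, u≡5; β=0, v≡5 (mod 13); (5|13)=-1, (5|13)=-1; sign (−1)^0·-1^0·-1^1 = -1.
(a,b)_7: α=-1, u≡1; β=1, v≡1 (mod 7); (1|7)=+1, (1|7)=+1; sign (−1)^1·+1^1·+1^-1 = -1.
(a,b)_3: α=2, u≡1; β=-1, v≡1 (mod 3); (1|3)=+1, (1|3)=+1; sign (−1)^0·+1^-1·+1^2 = +1.
(a,b)_∞: sgn(5005)=+, sgn(1155)=+, so +1.
Ram(5005, 1155) = {7, 13}; no ℚ_7-point on the conic.

[7, 13]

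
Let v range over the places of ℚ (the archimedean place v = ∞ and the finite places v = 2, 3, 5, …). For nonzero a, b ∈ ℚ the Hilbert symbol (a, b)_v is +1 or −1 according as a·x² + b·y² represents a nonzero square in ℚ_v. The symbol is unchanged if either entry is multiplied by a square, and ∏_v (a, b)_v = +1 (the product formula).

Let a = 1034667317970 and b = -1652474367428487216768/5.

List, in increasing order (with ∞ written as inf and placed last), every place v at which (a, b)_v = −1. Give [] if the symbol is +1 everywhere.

Mod squares: a ≡ 27170, b ≡ -13090. Check v ∈ {∞, 2, 3, 5, 7, 11, 13, 17, 19}.
v=2: v_2(a)=1, v_2(b)=7; units ≡ 1, 7 (mod 8); ε·ε+αω+βω = 0·1+1·0+7·0 ≡ 0  ⇒  (a,b)_2 = +1.
v=19: a=19^1·(≡4), b=19^2·(≡4) mod 19; (4|19)=+1, (4|19)=+1; (−1)^{1·2·9}·(+1)^2·(+1)^1 = +1.
v=17: a=17^2·(≡8), b=17^3·(≡10) mod 17; (8|17)=+1, (10|17)=-1; (−1)^{2·3·8}·(+1)^3·(-1)^2 = +1.
v=11: a=11^5·(≡8), b=11^9·(≡3) mod 11; (8|11)=-1, (3|11)=+1; (−1)^{5·9·5}·(-1)^9·(+1)^5 = +1.
v=13: a=13^1·(≡4), b=13^0·(≡3) mod 13; (4|13)=+1, (3|13)=+1; (−1)^{1·0·6}·(+1)^0·(+1)^1 = +1.
v=∞: 27170 > 0 and -13090 < 0  ⇒  (a,b)_∞ = +1.
v=3: a=3^2·(≡2), b=3^2·(≡2) mod 3; (2|3)=-1, (2|3)=-1; (−1)^{2·2·1}·(-1)^2·(-1)^2 = +1.
v=5: a=5^1·(≡4), b=5^-1·(≡2) mod 5; (4|5)=+1, (2|5)=-1; (−1)^{1·-1·2}·(+1)^-1·(-1)^1 = -1.
v=7: a=7^0·(≡6), b=7^3·(≡6) mod 7; (6|7)=-1, (6|7)=-1; (−1)^{0·3·3}·(-1)^3·(-1)^0 = -1.
|Ram(27170, -13090)| = 2, even; anisotropic at {5, 7}.

[5, 7]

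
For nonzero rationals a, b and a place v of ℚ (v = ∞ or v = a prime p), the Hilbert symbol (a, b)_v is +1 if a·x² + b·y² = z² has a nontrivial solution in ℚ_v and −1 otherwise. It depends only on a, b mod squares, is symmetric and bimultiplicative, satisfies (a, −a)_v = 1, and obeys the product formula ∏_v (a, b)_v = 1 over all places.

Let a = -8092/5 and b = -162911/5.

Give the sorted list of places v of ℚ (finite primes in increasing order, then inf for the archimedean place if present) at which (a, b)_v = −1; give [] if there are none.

(a, b) ≡ (-35, -595) mod (ℚ^×)²; places V = {2, 5, 7, 17, 37, ∞}.
(a,b)_∞: sgn(-35)=−, sgn(-595)=−, so -1.
(a,b)_5: α=-1, u≡3; β=-1, v≡4 (mod 5); (3|5)=-1, (4|5)=+1; sign (−1)^0·-1^-1·+1^-1 = -1.
(a,b)_2: α=2, β=0; u≡5, v≡5 (mod 8); ε(u)ε(v)=0·0, αω(v)=2·1, βω(u)=0·1; sum ≡ 0  ⇒  +1.
(a,b)_37: α=0, u≡17; β=2, v≡28 (mod 37); (17|37)=-1, (28|37)=+1; sign (−1)^0·-1^2·+1^0 = +1.
(a,b)_7: α=1, u≡4; β=1, v≡6 (mod 7); (4|7)=+1, (6|7)=-1; sign (−1)^1·+1^1·-1^1 = +1.
(a,b)_17: α=2, u≡8; β=1, v≡1 (mod 17); (8|17)=+1, (1|17)=+1; sign (−1)^0·+1^1·+1^2 = +1.
|Ram(-35, -595)| = 2, even; anisotropic at {5, ∞}.

[5, inf]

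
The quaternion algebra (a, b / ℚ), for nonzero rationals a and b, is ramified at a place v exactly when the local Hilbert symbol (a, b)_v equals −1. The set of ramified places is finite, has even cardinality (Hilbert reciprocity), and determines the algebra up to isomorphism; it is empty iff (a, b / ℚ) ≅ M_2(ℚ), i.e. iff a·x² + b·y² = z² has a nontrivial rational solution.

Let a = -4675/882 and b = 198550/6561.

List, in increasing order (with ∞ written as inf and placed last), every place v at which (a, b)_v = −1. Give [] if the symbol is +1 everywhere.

Mod squares: a ≡ -374, b ≡ 22. Check v ∈ {∞, 2, 3, 5, 7, 11, 17, 19}.
v=7: a=7^-2·(≡2), b=7^0·(≡1) mod 7; (2|7)=+1, (1|7)=+1; (−1)^{-2·0·3}·(+1)^0·(+1)^-2 = +1.
v=17: a=17^1·(≡10), b=17^0·(≡10) mod 17; (10|17)=-1, (10|17)=-1; (−1)^{1·0·8}·(-1)^0·(-1)^1 = -1.
v=∞: -374 < 0 and 22 > 0  ⇒  (a,b)_∞ = +1.
v=3: a=3^-2·(≡1), b=3^-8·(≡1) mod 3; (1|3)=+1, (1|3)=+1; (−1)^{-2·-8·1}·(+1)^-8·(+1)^-2 = +1.
v=19: a=19^0·(≡7), b=19^2·(≡3) mod 19; (7|19)=+1, (3|19)=-1; (−1)^{0·2·9}·(+1)^2·(-1)^0 = +1.
v=11: a=11^1·(≡2), b=11^1·(≡2) mod 11; (2|11)=-1, (2|11)=-1; (−1)^{1·1·5}·(-1)^1·(-1)^1 = -1.
v=2: v_2(a)=-1, v_2(b)=1; units ≡ 5, 3 (mod 8); ε·ε+αω+βω = 0·1+-1·1+1·1 ≡ 0  ⇒  (a,b)_2 = +1.
v=5: a=5^2·(≡4), b=5^2·(≡2) mod 5; (4|5)=+1, (2|5)=-1; (−1)^{2·2·2}·(+1)^2·(-1)^2 = +1.
Ram(-374, 22) = {11, 17}; no ℚ_11-point on the conic.

[11, 17]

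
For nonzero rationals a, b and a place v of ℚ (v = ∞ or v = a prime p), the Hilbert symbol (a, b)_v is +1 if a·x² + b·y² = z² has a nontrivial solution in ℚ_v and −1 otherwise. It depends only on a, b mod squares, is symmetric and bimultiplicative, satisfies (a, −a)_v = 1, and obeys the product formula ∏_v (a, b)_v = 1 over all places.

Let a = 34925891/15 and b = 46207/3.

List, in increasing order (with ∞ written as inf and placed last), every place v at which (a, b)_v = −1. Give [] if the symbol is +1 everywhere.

[3, 11, 13, 23, 37, 41]

(a, b) ≡ (523888365, 2829) mod (ℚ^×)²; places V = {2, 3, 5, 7, 11, 13, 23, 37, 41, ∞}.
(a,b)_∞: sgn(523888365)=+, sgn(2829)=+, so +1.
(a,b)_11: α=1, u≡2; β=0, v≡6 (mod 11); (2|11)=-1, (6|11)=-1; sign (−1)^0·-1^0·-1^1 = -1.
(a,b)_13: α=1, u≡7; β=0, v≡6 (mod 13); (7|13)=-1, (6|13)=-1; sign (−1)^0·-1^0·-1^1 = -1.
(a,b)_3: α=-1, u≡1; β=-1, v≡1 (mod 3); (1|3)=+1, (1|3)=+1; sign (−1)^1·+1^-1·+1^-1 = -1.
(a,b)_37: α=1, u≡32; β=0, v≡35 (mod 37); (32|37)=-1, (35|37)=-1; sign (−1)^0·-1^0·-1^1 = -1.
(a,b)_2: α=0, β=0; u≡5, v≡5 (mod 8); ε(u)ε(v)=0·0, αω(v)=0·1, βω(u)=0·1; sum ≡ 0  ⇒  +1.
(a,b)_7: α=1, u≡2; β=2, v≡4 (mod 7); (2|7)=+1, (4|7)=+1; sign (−1)^0·+1^2·+1^1 = +1.
(a,b)_5: α=-1, u≡2; β=0, v≡4 (mod 5); (2|5)=-1, (4|5)=+1; sign (−1)^0·-1^0·+1^-1 = +1.
(a,b)_41: α=1, u≡16; β=1, v≡34 (mod 41); (16|41)=+1, (34|41)=-1; sign (−1)^0·+1^1·-1^1 = -1.
(a,b)_23: α=1, u≡13; β=1, v≡18 (mod 23); (13|23)=+1, (18|23)=+1; sign (−1)^1·+1^1·+1^1 = -1.
|Ram(523888365, 2829)| = 6, even; anisotropic at {3, 11, 13, 23, 37, 41}.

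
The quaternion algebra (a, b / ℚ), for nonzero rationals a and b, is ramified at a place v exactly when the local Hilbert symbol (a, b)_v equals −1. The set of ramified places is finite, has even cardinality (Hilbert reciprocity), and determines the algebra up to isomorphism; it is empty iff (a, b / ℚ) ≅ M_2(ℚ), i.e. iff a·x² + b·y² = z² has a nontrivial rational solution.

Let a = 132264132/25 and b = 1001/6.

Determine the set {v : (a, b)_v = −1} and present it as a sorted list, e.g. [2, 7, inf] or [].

(a, b) ≡ (33, 6006) mod (ℚ^×)²; places V = {2, 3, 5, 7, 11, 13, ∞}.
(a,b)_3: α=1, u≡2; β=-1, v≡1 (mod 3); (2|3)=-1, (1|3)=+1; sign (−1)^1·-1^-1·+1^1 = +1.
(a,b)_7: α=2, u≡3; β=1, v≡4 (mod 7); (3|7)=-1, (4|7)=+1; sign (−1)^0·-1^1·+1^2 = -1.
(a,b)_∞: sgn(33)=+, sgn(6006)=+, so +1.
(a,b)_13: α=2, u≡11; β=1, v≡2 (mod 13); (11|13)=-1, (2|13)=-1; sign (−1)^0·-1^1·-1^2 = -1.
(a,b)_5: α=-2, u≡2; β=0, v≡1 (mod 5); (2|5)=-1, (1|5)=+1; sign (−1)^0·-1^0·+1^-2 = +1.
(a,b)_2: α=2, β=-1; u≡1, v≡3 (mod 8); ε(u)ε(v)=0·1, αω(v)=2·1, βω(u)=-1·0; sum ≡ 0  ⇒  +1.
(a,b)_11: α=3, u≡3; β=1, v≡6 (mod 11); (3|11)=+1, (6|11)=-1; sign (−1)^1·+1^1·-1^3 = +1.
(33, 6006 / ℚ) ramifies at {7, 13}: a division algebra.

[7, 13]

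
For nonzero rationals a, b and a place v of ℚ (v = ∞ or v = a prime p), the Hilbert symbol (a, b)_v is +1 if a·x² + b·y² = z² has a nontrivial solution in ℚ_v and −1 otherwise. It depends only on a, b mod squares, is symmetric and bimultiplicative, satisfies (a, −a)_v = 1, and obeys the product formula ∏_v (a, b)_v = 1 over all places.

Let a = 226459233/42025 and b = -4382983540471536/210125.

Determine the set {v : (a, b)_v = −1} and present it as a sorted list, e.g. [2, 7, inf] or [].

[5, 17]

(a, b) ≡ (57057, -124355) mod (ℚ^×)²; places V = {2, 3, 5, 7, 11, 13, 17, 19, 23, 41, ∞}.
(a,b)_11: α=1, u≡2; β=1, v≡4 (mod 11); (2|11)=-1, (4|11)=+1; sign (−1)^1·-1^1·+1^1 = +1.
(a,b)_41: α=-2, u≡13; β=-2, v≡31 (mod 41); (13|41)=-1, (31|41)=+1; sign (−1)^0·-1^-2·+1^-2 = +1.
(a,b)_13: α=1, u≡5; β=4, v≡4 (mod 13); (5|13)=-1, (4|13)=+1; sign (−1)^0·-1^4·+1^1 = +1.
(a,b)_17: α=0, u≡6; β=1, v≡6 (mod 17); (6|17)=-1, (6|17)=-1; sign (−1)^0·-1^1·-1^0 = -1.
(a,b)_19: α=1, u≡7; β=1, v≡12 (mod 19); (7|19)=+1, (12|19)=-1; sign (−1)^1·+1^1·-1^1 = +1.
(a,b)_7: α=3, u≡3; β=1, v≡4 (mod 7); (3|7)=-1, (4|7)=+1; sign (−1)^1·-1^1·+1^3 = +1.
(a,b)_23: α=0, u≡15; β=2, v≡6 (mod 23); (15|23)=-1, (6|23)=+1; sign (−1)^0·-1^2·+1^0 = +1.
(a,b)_5: α=-2, u≡3; β=-3, v≡4 (mod 5); (3|5)=-1, (4|5)=+1; sign (−1)^0·-1^-3·+1^-2 = -1.
(a,b)_2: α=0, β=4; u≡1, v≡5 (mod 8); ε(u)ε(v)=0·0, αω(v)=0·1, βω(u)=4·0; sum ≡ 0  ⇒  +1.
(a,b)_3: α=5, u≡2; β=6, v≡1 (mod 3); (2|3)=-1, (1|3)=+1; sign (−1)^0·-1^6·+1^5 = +1.
(a,b)_∞: sgn(57057)=+, sgn(-124355)=−, so +1.
Ram(57057, -124355) = {5, 17}; no ℚ_5-point on the conic.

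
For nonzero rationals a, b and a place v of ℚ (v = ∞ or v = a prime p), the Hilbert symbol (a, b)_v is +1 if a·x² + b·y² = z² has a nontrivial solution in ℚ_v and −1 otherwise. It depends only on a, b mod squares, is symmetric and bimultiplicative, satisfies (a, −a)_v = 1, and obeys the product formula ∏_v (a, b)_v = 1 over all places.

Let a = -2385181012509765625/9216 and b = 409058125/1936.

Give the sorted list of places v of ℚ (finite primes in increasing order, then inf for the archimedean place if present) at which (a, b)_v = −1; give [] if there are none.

[]

Mod squares: a ≡ -1, b ≡ 37. Check v ∈ {∞, 2, 3, 5, 7, 11, 19, 37}.
v=37: a=37^4·(≡4), b=37^1·(≡36) mod 37; (4|37)=+1, (36|37)=+1; (−1)^{4·1·18}·(+1)^1·(+1)^4 = +1.
v=11: a=11^0·(≡6), b=11^-2·(≡5) mod 11; (6|11)=-1, (5|11)=+1; (−1)^{0·-2·5}·(-1)^-2·(+1)^0 = +1.
v=19: a=19^4·(≡14), b=19^2·(≡8) mod 19; (14|19)=-1, (8|19)=-1; (−1)^{4·2·9}·(-1)^2·(-1)^4 = +1.
v=∞: -1 < 0 and 37 > 0  ⇒  (a,b)_∞ = +1.
v=3: a=3^-2·(≡2), b=3^0·(≡1) mod 3; (2|3)=-1, (1|3)=+1; (−1)^{-2·0·1}·(-1)^0·(+1)^-2 = +1.
v=7: a=7^0·(≡5), b=7^2·(≡4) mod 7; (5|7)=-1, (4|7)=+1; (−1)^{0·2·3}·(-1)^2·(+1)^0 = +1.
v=5: a=5^10·(≡4), b=5^4·(≡3) mod 5; (4|5)=+1, (3|5)=-1; (−1)^{10·4·2}·(+1)^4·(-1)^10 = +1.
v=2: v_2(a)=-10, v_2(b)=-4; units ≡ 7, 5 (mod 8); ε·ε+αω+βω = 1·0+-10·1+-4·0 ≡ 0  ⇒  (a,b)_2 = +1.
Ram(a, b) = ∅: the form -1·x² + 37·y² − z² is isotropic over every ℚ_v, so by Hasse–Minkowski it is isotropic over ℚ.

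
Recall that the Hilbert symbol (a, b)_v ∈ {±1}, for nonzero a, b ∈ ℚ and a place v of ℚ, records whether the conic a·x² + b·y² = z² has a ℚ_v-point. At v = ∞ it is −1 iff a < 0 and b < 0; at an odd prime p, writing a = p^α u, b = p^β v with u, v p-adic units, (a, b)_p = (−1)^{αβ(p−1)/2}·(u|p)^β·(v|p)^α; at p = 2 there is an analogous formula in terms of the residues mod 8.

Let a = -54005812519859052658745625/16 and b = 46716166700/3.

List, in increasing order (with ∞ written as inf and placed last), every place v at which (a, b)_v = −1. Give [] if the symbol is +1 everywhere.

(a, b) ≡ (-43993, 609) mod (ℚ^×)²; places V = {2, 3, 5, 7, 29, 37, 41, ∞}.
(a,b)_7: α=2, u≡1; β=1, v≡5 (mod 7); (1|7)=+1, (5|7)=-1; sign (−1)^0·+1^1·-1^2 = +1.
(a,b)_∞: sgn(-43993)=−, sgn(609)=+, so +1.
(a,b)_2: α=-4, β=2; u≡7, v≡1 (mod 8); ε(u)ε(v)=1·0, αω(v)=-4·0, βω(u)=2·0; sum ≡ 0  ⇒  +1.
(a,b)_3: α=2, u≡2; β=-1, v≡2 (mod 3); (2|3)=-1, (2|3)=-1; sign (−1)^0·-1^-1·-1^2 = -1.
(a,b)_29: α=3, u≡28; β=1, v≡21 (mod 29); (28|29)=+1, (21|29)=-1; sign (−1)^0·+1^1·-1^3 = -1.
(a,b)_5: α=4, u≡2; β=2, v≡1 (mod 5); (2|5)=-1, (1|5)=+1; sign (−1)^0·-1^2·+1^4 = +1.
(a,b)_37: α=5, u≡17; β=2, v≡17 (mod 37); (17|37)=-1, (17|37)=-1; sign (−1)^0·-1^2·-1^5 = -1.
(a,b)_41: α=5, u≡24; β=2, v≡13 (mod 41); (24|41)=-1, (13|41)=-1; sign (−1)^0·-1^2·-1^5 = -1.
|Ram(-43993, 609)| = 4, even; anisotropic at {3, 29, 37, 41}.

[3, 29, 37, 41]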